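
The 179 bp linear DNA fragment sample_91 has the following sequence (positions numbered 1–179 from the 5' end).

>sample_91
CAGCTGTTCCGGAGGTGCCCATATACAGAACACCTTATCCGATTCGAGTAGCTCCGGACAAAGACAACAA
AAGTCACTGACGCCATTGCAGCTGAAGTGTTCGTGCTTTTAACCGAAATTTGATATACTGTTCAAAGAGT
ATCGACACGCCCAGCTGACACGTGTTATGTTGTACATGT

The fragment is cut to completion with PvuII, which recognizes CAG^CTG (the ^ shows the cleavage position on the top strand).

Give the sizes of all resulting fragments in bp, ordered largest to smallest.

PvuII sites (CAGCTG) start at positions 1, 89, 152.
PvuII cuts after base 3 of each site, so after positions 3, 91, 154.
Linear molecule, 3 cuts → 4 fragments:
  1–3 → 3 bp
  4–91 → 88 bp
  92–154 → 63 bp
  155–179 → 25 bp
Sorted largest to smallest: 88, 63, 25, 3 bp.

88, 63, 25, 3 bp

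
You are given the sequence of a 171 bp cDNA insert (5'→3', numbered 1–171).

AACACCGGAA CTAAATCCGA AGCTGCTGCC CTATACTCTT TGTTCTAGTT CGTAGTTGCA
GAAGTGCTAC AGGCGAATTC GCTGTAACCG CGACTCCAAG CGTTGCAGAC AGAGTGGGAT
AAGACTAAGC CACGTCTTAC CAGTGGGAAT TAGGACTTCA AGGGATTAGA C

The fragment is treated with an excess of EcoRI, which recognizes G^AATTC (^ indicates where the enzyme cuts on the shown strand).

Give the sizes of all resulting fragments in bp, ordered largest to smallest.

The EcoRI site (GAATTC) starts at position 75.
EcoRI cuts after the first base of each site, so after position 75.
Linear molecule, 1 cut → 2 fragments:
  1–75 → 75 bp
  76–171 → 96 bp
Sorted largest to smallest: 96, 75 bp.

96, 75 bp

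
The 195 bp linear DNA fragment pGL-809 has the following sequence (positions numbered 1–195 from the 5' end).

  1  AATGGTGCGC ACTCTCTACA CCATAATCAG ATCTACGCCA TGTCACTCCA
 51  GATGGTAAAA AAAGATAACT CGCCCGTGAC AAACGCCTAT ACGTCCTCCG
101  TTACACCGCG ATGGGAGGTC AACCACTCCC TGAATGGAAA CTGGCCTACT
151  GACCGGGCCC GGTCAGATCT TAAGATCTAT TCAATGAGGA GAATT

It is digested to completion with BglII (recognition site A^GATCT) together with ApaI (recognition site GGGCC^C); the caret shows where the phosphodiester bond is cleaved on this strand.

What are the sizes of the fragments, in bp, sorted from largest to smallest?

130, 29, 22, 8, 6 bp

BglII sites (AGATCT) start at positions 29, 165, 173.
BglII cuts after the first base of each site, so after positions 29, 165, 173.
The ApaI site (GGGCCC) starts at position 155.
ApaI cuts after base 5 of each site (before the last base), so after position 159.
Combined cut positions: 29, 159, 165, 173.
Linear molecule, 4 cuts → 5 fragments:
  1–29 → 29 bp
  30–159 → 130 bp
  160–165 → 6 bp
  166–173 → 8 bp
  174–195 → 22 bp
Sorted largest to smallest: 130, 29, 22, 8, 6 bp.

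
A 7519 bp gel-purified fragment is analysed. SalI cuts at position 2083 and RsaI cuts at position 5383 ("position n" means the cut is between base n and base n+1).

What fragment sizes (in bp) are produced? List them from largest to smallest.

Combined cut positions (sorted): 2083, 5383.
Linear molecule, 2 cuts → 3 fragments:
  2083 − 0 = 2083 bp
  5383 − 2083 = 3300 bp
  7519 − 5383 = 2136 bp
Sorted largest to smallest: 3300, 2136, 2083 bp.

3300, 2136, 2083 bp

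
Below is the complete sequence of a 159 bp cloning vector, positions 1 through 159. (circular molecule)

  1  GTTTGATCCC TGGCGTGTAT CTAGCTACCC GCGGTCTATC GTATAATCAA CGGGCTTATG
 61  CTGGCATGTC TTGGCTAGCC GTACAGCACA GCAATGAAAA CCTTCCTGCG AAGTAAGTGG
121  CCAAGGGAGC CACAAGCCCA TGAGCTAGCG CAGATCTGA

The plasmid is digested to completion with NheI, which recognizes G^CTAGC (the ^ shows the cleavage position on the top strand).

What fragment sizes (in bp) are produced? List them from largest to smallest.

NheI sites (GCTAGC) start at positions 74, 144.
NheI cuts after the first base of each site, so after positions 74, 144.
Circular molecule, 2 cuts → 2 fragments:
  75–144 → 70 bp
  145–159 then 1–74 → 15 + 74 = 89 bp
Sorted largest to smallest: 89, 70 bp.

89, 70 bp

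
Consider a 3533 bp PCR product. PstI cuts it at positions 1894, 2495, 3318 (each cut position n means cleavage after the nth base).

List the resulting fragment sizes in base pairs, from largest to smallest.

Linear molecule, 3 cuts → 4 fragments:
  1894 − 0 = 1894 bp
  2495 − 1894 = 601 bp
  3318 − 2495 = 823 bp
  3533 − 3318 = 215 bp
Sorted largest to smallest: 1894, 823, 601, 215 bp.

1894, 823, 601, 215 bp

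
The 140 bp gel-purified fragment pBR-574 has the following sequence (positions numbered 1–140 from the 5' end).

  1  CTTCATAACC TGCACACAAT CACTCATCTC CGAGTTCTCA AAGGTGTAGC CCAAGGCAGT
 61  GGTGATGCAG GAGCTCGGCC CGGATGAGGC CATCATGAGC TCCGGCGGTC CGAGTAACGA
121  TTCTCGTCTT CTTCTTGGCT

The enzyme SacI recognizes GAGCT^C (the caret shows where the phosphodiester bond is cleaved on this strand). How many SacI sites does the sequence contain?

GAGCTC occurs starting at positions 71, 97.
SacI cuts at 2 sites.

2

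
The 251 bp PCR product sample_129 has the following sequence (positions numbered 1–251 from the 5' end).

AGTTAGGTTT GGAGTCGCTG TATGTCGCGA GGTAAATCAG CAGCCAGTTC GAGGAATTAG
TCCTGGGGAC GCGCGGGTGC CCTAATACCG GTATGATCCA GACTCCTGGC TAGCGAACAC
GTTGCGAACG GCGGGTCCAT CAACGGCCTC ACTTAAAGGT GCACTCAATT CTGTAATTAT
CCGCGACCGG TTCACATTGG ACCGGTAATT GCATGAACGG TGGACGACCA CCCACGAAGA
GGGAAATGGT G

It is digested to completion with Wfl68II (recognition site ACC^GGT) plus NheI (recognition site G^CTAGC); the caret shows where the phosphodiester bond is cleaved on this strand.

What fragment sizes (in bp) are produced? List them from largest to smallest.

89, 79, 48, 20, 15 bp

Wfl68II sites (ACCGGT) start at positions 87, 186, 201.
Wfl68II cuts after base 3 of each site, so after positions 89, 188, 203.
The NheI site (GCTAGC) starts at position 109.
NheI cuts after the first base of each site, so after position 109.
Combined cut positions: 89, 109, 188, 203.
Linear molecule, 4 cuts → 5 fragments:
  1–89 → 89 bp
  90–109 → 20 bp
  110–188 → 79 bp
  189–203 → 15 bp
  204–251 → 48 bp
Sorted largest to smallest: 89, 79, 48, 20, 15 bp.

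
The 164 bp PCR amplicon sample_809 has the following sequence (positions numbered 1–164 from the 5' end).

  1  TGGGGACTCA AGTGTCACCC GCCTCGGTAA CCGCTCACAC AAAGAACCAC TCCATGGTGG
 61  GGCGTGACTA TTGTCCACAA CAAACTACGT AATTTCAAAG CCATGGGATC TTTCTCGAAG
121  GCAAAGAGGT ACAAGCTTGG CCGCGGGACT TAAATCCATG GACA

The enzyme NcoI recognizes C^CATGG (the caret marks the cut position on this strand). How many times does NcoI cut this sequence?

3

CCATGG occurs starting at positions 52, 101, 156.
NcoI cuts at 3 sites.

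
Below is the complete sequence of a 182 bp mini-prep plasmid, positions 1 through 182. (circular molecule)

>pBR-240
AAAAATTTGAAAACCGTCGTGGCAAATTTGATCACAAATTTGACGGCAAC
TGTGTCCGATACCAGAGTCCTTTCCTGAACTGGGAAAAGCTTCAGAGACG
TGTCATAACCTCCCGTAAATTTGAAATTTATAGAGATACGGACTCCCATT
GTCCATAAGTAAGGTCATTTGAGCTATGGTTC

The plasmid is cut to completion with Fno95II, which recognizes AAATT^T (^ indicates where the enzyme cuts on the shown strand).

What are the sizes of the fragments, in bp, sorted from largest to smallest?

81, 61, 21, 12, 7 bp

Fno95II sites (AAATTT) start at positions 3, 24, 36, 117, 124.
Fno95II cuts after base 5 of each site (before the last base), so after positions 7, 28, 40, 121, 128.
Circular molecule, 5 cuts → 5 fragments:
  8–28 → 21 bp
  29–40 → 12 bp
  41–121 → 81 bp
  122–128 → 7 bp
  129–182 then 1–7 → 54 + 7 = 61 bp
Sorted largest to smallest: 81, 61, 21, 12, 7 bp.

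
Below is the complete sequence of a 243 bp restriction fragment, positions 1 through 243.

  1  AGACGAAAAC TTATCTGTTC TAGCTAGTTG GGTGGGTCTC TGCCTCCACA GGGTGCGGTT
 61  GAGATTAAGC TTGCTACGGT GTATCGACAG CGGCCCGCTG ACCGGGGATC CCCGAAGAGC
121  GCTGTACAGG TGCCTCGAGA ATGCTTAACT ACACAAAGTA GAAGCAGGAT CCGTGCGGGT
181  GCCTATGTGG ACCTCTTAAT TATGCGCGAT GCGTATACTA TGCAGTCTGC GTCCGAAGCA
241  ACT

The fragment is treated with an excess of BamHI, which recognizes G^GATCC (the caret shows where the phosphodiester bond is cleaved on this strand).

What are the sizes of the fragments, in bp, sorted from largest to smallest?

106, 76, 61 bp

BamHI sites (GGATCC) start at positions 106, 167.
BamHI cuts after the first base of each site, so after positions 106, 167.
Linear molecule, 2 cuts → 3 fragments:
  1–106 → 106 bp
  107–167 → 61 bp
  168–243 → 76 bp
Sorted largest to smallest: 106, 76, 61 bp.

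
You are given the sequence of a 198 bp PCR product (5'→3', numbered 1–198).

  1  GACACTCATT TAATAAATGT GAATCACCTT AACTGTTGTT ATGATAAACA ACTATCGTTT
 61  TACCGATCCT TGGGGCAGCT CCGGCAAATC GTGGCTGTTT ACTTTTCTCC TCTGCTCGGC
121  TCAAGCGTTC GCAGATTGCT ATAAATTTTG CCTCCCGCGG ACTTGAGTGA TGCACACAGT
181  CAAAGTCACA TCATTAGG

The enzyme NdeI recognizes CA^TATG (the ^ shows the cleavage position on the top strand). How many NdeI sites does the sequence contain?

No occurrence of CATATG is present in the sequence.
NdeI does not cut: 0 sites.

0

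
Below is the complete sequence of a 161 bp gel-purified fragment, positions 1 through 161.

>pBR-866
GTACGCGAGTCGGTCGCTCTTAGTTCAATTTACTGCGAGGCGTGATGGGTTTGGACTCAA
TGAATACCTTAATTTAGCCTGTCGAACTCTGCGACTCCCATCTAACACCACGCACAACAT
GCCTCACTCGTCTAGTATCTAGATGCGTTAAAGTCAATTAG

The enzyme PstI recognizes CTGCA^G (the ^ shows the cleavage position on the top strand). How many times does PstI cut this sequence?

No occurrence of CTGCAG is present in the sequence.
PstI does not cut: 0 sites.

0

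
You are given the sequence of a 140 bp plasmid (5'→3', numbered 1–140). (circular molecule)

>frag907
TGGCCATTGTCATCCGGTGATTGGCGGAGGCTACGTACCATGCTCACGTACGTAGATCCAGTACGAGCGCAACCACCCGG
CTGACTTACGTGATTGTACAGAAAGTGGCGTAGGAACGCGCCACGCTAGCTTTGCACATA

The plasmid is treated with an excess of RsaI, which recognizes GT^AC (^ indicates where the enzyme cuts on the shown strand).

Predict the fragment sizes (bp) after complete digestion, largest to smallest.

79, 35, 13, 13 bp

RsaI sites (GTAC) start at positions 35, 48, 61, 96.
RsaI cuts after base 2 of each site, so after positions 36, 49, 62, 97.
Circular molecule, 4 cuts → 4 fragments:
  37–49 → 13 bp
  50–62 → 13 bp
  63–97 → 35 bp
  98–140 then 1–36 → 43 + 36 = 79 bp
Sorted largest to smallest: 79, 35, 13, 13 bp.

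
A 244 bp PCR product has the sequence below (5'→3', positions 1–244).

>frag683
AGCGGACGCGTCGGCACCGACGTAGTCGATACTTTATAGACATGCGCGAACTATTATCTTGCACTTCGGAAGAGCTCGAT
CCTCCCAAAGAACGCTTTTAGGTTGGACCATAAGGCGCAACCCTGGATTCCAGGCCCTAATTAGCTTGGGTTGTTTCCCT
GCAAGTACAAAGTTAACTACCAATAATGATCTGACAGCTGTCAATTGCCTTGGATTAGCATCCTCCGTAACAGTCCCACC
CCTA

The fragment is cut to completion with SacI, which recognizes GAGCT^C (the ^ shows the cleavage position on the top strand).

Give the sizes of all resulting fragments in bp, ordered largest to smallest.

The SacI site (GAGCTC) starts at position 72.
SacI cuts after base 5 of each site (before the last base), so after position 76.
Linear molecule, 1 cut → 2 fragments:
  1–76 → 76 bp
  77–244 → 168 bp
Sorted largest to smallest: 168, 76 bp.

168, 76 bp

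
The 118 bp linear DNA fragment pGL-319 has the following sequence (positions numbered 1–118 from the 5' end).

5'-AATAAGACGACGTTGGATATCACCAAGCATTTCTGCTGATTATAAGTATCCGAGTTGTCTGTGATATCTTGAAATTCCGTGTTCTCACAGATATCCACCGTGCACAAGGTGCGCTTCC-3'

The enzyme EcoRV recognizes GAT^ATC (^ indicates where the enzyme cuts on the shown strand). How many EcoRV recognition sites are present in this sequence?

GATATC occurs starting at positions 16, 63, 90.
EcoRV cuts at 3 sites.

3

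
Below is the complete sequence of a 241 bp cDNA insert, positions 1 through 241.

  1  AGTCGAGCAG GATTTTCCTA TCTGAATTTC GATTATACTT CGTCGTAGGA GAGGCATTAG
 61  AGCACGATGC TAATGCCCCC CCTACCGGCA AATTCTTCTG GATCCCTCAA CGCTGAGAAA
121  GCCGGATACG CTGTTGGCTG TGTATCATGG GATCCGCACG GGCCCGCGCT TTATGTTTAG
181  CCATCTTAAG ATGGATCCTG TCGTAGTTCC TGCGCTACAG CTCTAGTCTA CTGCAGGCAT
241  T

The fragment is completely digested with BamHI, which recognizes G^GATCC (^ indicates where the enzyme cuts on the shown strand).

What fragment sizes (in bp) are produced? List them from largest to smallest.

BamHI sites (GGATCC) start at positions 100, 150, 193.
BamHI cuts after the first base of each site, so after positions 100, 150, 193.
Linear molecule, 3 cuts → 4 fragments:
  1–100 → 100 bp
  101–150 → 50 bp
  151–193 → 43 bp
  194–241 → 48 bp
Sorted largest to smallest: 100, 50, 48, 43 bp.

100, 50, 48, 43 bp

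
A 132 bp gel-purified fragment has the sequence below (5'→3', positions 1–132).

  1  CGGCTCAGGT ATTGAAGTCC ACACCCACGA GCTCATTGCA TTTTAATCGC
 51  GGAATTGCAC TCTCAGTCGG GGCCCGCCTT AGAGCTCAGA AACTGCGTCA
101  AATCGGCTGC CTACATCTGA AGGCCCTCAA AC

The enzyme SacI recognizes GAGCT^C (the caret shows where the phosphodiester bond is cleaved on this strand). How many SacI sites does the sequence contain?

GAGCTC occurs starting at positions 29, 82.
SacI cuts at 2 sites.

2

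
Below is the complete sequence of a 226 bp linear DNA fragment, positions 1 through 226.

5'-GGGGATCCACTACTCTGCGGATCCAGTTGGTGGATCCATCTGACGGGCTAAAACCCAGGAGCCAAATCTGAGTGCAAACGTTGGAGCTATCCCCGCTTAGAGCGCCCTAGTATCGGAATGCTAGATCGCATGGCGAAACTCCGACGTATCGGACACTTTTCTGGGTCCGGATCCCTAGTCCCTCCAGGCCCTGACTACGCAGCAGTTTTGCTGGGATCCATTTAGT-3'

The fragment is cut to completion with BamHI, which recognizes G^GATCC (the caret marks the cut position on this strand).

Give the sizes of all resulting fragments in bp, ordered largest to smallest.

137, 45, 16, 13, 12, 3 bp

BamHI sites (GGATCC) start at positions 3, 19, 32, 169, 214.
BamHI cuts after the first base of each site, so after positions 3, 19, 32, 169, 214.
Linear molecule, 5 cuts → 6 fragments:
  1–3 → 3 bp
  4–19 → 16 bp
  20–32 → 13 bp
  33–169 → 137 bp
  170–214 → 45 bp
  215–226 → 12 bp
Sorted largest to smallest: 137, 45, 16, 13, 12, 3 bp.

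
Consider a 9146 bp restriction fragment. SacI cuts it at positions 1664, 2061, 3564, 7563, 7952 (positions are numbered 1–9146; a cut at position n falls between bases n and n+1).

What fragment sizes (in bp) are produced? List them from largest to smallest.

Linear molecule, 5 cuts → 6 fragments:
  1664 − 0 = 1664 bp
  2061 − 1664 = 397 bp
  3564 − 2061 = 1503 bp
  7563 − 3564 = 3999 bp
  7952 − 7563 = 389 bp
  9146 − 7952 = 1194 bp
Sorted largest to smallest: 3999, 1664, 1503, 1194, 397, 389 bp.

3999, 1664, 1503, 1194, 397, 389 bp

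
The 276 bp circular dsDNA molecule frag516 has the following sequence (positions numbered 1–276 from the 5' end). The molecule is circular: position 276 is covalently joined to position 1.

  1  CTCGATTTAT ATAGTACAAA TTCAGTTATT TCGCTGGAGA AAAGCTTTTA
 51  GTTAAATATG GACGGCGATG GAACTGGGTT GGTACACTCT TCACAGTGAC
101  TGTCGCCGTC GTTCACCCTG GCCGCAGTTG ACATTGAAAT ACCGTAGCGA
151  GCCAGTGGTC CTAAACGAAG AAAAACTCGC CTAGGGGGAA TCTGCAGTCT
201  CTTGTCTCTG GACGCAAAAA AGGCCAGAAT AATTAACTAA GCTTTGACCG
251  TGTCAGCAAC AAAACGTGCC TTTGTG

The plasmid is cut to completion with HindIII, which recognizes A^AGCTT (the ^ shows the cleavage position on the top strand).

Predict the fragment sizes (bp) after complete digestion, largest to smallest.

HindIII sites (AAGCTT) start at positions 42, 239.
HindIII cuts after the first base of each site, so after positions 42, 239.
Circular molecule, 2 cuts → 2 fragments:
  43–239 → 197 bp
  240–276 then 1–42 → 37 + 42 = 79 bp
Sorted largest to smallest: 197, 79 bp.

197, 79 bp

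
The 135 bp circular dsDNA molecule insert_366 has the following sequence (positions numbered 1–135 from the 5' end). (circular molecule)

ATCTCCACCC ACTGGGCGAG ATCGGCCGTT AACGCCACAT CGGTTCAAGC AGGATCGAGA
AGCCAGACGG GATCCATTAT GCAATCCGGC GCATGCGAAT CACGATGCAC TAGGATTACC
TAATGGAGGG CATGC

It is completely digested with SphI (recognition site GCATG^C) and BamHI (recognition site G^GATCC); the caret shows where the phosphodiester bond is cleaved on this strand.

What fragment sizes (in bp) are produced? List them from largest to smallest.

71, 39, 25 bp

SphI sites (GCATGC) start at positions 91, 130.
SphI cuts after base 5 of each site (before the last base), so after positions 95, 134.
The BamHI site (GGATCC) starts at position 70.
BamHI cuts after the first base of each site, so after position 70.
Combined cut positions: 70, 95, 134.
Circular molecule, 3 cuts → 3 fragments:
  71–95 → 25 bp
  96–134 → 39 bp
  135–135 then 1–70 → 1 + 70 = 71 bp
Sorted largest to smallest: 71, 39, 25 bp.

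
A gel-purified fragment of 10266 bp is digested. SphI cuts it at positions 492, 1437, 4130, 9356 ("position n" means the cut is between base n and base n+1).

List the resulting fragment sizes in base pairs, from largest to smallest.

5226, 2693, 945, 910, 492 bp

Linear molecule, 4 cuts → 5 fragments:
  492 − 0 = 492 bp
  1437 − 492 = 945 bp
  4130 − 1437 = 2693 bp
  9356 − 4130 = 5226 bp
  10266 − 9356 = 910 bp
Sorted largest to smallest: 5226, 2693, 945, 910, 492 bp.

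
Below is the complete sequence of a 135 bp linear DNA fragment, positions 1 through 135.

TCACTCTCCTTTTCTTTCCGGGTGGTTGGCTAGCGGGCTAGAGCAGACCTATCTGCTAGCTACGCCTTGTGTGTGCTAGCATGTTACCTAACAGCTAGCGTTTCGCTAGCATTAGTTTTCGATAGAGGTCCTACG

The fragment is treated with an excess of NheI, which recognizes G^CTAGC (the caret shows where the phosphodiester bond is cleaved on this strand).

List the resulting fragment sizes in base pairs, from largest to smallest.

NheI sites (GCTAGC) start at positions 29, 55, 75, 94, 105.
NheI cuts after the first base of each site, so after positions 29, 55, 75, 94, 105.
Linear molecule, 5 cuts → 6 fragments:
  1–29 → 29 bp
  30–55 → 26 bp
  56–75 → 20 bp
  76–94 → 19 bp
  95–105 → 11 bp
  106–135 → 30 bp
Sorted largest to smallest: 30, 29, 26, 20, 19, 11 bp.

30, 29, 26, 20, 19, 11 bp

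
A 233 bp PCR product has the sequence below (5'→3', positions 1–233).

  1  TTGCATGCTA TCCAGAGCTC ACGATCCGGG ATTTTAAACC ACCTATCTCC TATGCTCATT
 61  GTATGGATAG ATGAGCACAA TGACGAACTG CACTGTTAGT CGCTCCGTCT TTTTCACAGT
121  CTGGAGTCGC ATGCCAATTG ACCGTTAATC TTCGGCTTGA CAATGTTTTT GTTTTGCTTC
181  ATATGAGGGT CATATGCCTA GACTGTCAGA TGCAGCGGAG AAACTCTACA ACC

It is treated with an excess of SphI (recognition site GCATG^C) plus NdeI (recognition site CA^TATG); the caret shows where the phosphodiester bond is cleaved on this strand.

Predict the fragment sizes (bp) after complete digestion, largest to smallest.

SphI sites (GCATGC) start at positions 3, 129.
SphI cuts after base 5 of each site (before the last base), so after positions 7, 133.
NdeI sites (CATATG) start at positions 180, 191.
NdeI cuts after base 2 of each site, so after positions 181, 192.
Combined cut positions: 7, 133, 181, 192.
Linear molecule, 4 cuts → 5 fragments:
  1–7 → 7 bp
  8–133 → 126 bp
  134–181 → 48 bp
  182–192 → 11 bp
  193–233 → 41 bp
Sorted largest to smallest: 126, 48, 41, 11, 7 bp.

126, 48, 41, 11, 7 bp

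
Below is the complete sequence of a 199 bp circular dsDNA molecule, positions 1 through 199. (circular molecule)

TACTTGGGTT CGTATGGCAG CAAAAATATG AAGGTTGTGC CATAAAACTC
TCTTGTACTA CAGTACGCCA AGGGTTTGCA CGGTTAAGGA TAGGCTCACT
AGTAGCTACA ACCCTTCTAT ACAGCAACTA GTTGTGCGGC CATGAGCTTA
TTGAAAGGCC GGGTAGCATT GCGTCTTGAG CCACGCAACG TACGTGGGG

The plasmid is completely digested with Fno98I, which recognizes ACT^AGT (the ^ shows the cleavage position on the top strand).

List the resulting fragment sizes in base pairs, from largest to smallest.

Fno98I sites (ACTAGT) start at positions 98, 127.
Fno98I cuts after base 3 of each site, so after positions 100, 129.
Circular molecule, 2 cuts → 2 fragments:
  101–129 → 29 bp
  130–199 then 1–100 → 70 + 100 = 170 bp
Sorted largest to smallest: 170, 29 bp.

170, 29 bp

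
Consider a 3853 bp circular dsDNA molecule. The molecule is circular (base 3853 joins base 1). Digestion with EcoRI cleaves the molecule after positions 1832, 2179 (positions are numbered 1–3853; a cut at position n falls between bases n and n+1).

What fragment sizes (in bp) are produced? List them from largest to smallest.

Circular molecule, 2 cuts → 2 fragments:
  2179 − 1832 = 347 bp
  wrap: 3853 − 2179 + 1832 = 3506 bp
Sorted largest to smallest: 3506, 347 bp.

3506, 347 bp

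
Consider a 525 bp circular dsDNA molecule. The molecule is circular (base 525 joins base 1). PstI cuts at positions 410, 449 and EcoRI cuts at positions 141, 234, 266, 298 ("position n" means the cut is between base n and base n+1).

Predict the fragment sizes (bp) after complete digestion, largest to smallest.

217, 112, 93, 39, 32, 32 bp

Combined cut positions (sorted): 141, 234, 266, 298, 410, 449.
Circular molecule, 6 cuts → 6 fragments:
  234 − 141 = 93 bp
  266 − 234 = 32 bp
  298 − 266 = 32 bp
  410 − 298 = 112 bp
  449 − 410 = 39 bp
  wrap: 525 − 449 + 141 = 217 bp
Sorted largest to smallest: 217, 112, 93, 39, 32, 32 bp.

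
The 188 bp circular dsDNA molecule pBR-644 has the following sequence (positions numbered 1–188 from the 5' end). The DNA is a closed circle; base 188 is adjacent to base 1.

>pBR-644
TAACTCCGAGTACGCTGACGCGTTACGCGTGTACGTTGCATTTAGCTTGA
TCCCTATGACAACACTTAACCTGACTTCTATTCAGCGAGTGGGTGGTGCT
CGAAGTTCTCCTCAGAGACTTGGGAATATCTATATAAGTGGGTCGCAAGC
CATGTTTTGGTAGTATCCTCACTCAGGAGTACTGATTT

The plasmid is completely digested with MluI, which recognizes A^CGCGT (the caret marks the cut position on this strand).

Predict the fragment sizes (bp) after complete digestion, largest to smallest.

MluI sites (ACGCGT) start at positions 18, 25.
MluI cuts after the first base of each site, so after positions 18, 25.
Circular molecule, 2 cuts → 2 fragments:
  19–25 → 7 bp
  26–188 then 1–18 → 163 + 18 = 181 bp
Sorted largest to smallest: 181, 7 bp.

181, 7 bp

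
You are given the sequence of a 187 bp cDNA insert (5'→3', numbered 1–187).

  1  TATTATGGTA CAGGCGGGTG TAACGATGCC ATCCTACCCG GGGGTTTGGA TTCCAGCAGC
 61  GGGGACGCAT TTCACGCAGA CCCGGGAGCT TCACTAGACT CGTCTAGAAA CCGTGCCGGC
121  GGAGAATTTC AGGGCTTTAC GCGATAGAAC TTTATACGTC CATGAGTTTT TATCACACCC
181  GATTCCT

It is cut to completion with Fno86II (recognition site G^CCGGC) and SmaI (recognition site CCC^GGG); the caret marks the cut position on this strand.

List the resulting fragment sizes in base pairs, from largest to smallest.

The Fno86II site (GCCGGC) starts at position 115.
Fno86II cuts after the first base of each site, so after position 115.
SmaI sites (CCCGGG) start at positions 37, 81.
SmaI cuts after base 3 of each site, so after positions 39, 83.
Combined cut positions: 39, 83, 115.
Linear molecule, 3 cuts → 4 fragments:
  1–39 → 39 bp
  40–83 → 44 bp
  84–115 → 32 bp
  116–187 → 72 bp
Sorted largest to smallest: 72, 44, 39, 32 bp.

72, 44, 39, 32 bp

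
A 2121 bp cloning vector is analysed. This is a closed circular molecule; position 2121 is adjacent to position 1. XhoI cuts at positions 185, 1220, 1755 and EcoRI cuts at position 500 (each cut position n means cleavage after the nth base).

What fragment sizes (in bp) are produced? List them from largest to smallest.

720, 551, 535, 315 bp

Combined cut positions (sorted): 185, 500, 1220, 1755.
Circular molecule, 4 cuts → 4 fragments:
  500 − 185 = 315 bp
  1220 − 500 = 720 bp
  1755 − 1220 = 535 bp
  wrap: 2121 − 1755 + 185 = 551 bp
Sorted largest to smallest: 720, 551, 535, 315 bp.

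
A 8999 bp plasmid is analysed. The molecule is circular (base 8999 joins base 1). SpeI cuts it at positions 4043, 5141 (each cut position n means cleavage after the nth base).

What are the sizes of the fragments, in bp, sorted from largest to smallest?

Circular molecule, 2 cuts → 2 fragments:
  5141 − 4043 = 1098 bp
  wrap: 8999 − 5141 + 4043 = 7901 bp
Sorted largest to smallest: 7901, 1098 bp.

7901, 1098 bp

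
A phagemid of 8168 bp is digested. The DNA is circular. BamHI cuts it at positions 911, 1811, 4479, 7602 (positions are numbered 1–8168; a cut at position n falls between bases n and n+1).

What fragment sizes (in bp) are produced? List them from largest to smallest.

3123, 2668, 1477, 900 bp

Circular molecule, 4 cuts → 4 fragments:
  1811 − 911 = 900 bp
  4479 − 1811 = 2668 bp
  7602 − 4479 = 3123 bp
  wrap: 8168 − 7602 + 911 = 1477 bp
Sorted largest to smallest: 3123, 2668, 1477, 900 bp.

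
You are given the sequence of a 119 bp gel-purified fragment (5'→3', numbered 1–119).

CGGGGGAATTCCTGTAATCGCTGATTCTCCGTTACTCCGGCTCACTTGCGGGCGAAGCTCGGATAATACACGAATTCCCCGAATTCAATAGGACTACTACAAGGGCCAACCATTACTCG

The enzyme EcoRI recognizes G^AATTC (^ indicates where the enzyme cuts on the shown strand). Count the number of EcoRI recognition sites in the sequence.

GAATTC occurs starting at positions 6, 72, 81.
EcoRI cuts at 3 sites.

3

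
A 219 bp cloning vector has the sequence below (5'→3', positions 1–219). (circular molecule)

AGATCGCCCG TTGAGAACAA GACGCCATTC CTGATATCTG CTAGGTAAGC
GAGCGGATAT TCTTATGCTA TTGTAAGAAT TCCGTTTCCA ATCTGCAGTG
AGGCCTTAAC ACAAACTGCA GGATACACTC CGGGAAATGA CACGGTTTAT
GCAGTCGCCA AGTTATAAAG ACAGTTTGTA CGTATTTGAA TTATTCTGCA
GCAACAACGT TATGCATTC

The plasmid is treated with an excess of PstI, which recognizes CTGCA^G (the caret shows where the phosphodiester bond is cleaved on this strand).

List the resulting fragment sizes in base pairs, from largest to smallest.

116, 80, 23 bp

PstI sites (CTGCAG) start at positions 93, 116, 196.
PstI cuts after base 5 of each site (before the last base), so after positions 97, 120, 200.
Circular molecule, 3 cuts → 3 fragments:
  98–120 → 23 bp
  121–200 → 80 bp
  201–219 then 1–97 → 19 + 97 = 116 bp
Sorted largest to smallest: 116, 80, 23 bp.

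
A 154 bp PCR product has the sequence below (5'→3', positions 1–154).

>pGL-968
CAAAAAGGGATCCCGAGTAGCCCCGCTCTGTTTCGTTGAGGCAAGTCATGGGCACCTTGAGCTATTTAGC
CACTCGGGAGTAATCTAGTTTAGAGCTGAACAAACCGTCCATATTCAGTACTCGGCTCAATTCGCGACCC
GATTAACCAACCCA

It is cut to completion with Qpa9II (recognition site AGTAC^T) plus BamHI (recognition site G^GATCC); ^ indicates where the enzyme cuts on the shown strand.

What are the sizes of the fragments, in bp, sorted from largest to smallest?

113, 33, 8 bp

The Qpa9II site (AGTACT) starts at position 117.
Qpa9II cuts after base 5 of each site (before the last base), so after position 121.
The BamHI site (GGATCC) starts at position 8.
BamHI cuts after the first base of each site, so after position 8.
Combined cut positions: 8, 121.
Linear molecule, 2 cuts → 3 fragments:
  1–8 → 8 bp
  9–121 → 113 bp
  122–154 → 33 bp
Sorted largest to smallest: 113, 33, 8 bp.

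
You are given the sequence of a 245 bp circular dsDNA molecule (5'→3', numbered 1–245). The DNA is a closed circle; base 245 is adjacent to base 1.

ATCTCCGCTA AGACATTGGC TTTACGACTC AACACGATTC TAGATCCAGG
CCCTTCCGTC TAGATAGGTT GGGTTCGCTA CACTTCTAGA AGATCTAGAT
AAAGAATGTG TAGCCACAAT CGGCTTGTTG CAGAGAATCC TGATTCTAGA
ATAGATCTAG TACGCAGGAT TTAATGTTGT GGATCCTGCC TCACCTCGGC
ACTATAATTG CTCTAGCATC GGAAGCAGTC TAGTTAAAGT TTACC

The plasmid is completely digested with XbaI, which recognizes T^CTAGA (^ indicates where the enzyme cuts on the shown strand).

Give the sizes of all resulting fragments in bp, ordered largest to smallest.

XbaI sites (TCTAGA) start at positions 39, 59, 85, 94, 145.
XbaI cuts after the first base of each site, so after positions 39, 59, 85, 94, 145.
Circular molecule, 5 cuts → 5 fragments:
  40–59 → 20 bp
  60–85 → 26 bp
  86–94 → 9 bp
  95–145 → 51 bp
  146–245 then 1–39 → 100 + 39 = 139 bp
Sorted largest to smallest: 139, 51, 26, 20, 9 bp.

139, 51, 26, 20, 9 bp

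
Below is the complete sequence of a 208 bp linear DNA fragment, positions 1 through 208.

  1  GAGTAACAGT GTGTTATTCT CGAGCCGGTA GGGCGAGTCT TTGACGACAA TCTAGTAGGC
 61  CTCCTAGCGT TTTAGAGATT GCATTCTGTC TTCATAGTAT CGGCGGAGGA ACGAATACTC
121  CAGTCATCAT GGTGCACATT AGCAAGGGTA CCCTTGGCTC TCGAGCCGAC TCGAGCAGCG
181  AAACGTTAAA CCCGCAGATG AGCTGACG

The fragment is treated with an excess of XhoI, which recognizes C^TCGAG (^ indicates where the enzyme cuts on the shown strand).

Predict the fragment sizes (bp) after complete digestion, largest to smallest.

141, 38, 19, 10 bp

XhoI sites (CTCGAG) start at positions 19, 160, 170.
XhoI cuts after the first base of each site, so after positions 19, 160, 170.
Linear molecule, 3 cuts → 4 fragments:
  1–19 → 19 bp
  20–160 → 141 bp
  161–170 → 10 bp
  171–208 → 38 bp
Sorted largest to smallest: 141, 38, 19, 10 bp.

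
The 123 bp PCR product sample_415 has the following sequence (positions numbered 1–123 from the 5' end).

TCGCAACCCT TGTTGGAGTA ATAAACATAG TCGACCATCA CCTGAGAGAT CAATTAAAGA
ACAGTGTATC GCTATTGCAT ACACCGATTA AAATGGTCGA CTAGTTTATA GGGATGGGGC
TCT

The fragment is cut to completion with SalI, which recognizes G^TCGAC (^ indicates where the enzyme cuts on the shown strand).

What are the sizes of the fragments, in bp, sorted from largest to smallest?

66, 30, 27 bp

SalI sites (GTCGAC) start at positions 30, 96.
SalI cuts after the first base of each site, so after positions 30, 96.
Linear molecule, 2 cuts → 3 fragments:
  1–30 → 30 bp
  31–96 → 66 bp
  97–123 → 27 bp
Sorted largest to smallest: 66, 30, 27 bp.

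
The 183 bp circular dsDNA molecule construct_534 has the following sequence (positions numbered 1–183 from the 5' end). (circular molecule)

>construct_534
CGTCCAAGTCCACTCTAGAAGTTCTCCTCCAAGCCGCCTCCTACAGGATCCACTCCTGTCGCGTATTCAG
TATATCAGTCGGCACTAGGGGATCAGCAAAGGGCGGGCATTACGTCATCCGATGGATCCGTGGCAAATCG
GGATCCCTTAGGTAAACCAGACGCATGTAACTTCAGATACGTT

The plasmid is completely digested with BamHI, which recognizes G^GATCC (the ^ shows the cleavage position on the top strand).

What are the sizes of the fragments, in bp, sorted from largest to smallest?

BamHI sites (GGATCC) start at positions 46, 124, 141.
BamHI cuts after the first base of each site, so after positions 46, 124, 141.
Circular molecule, 3 cuts → 3 fragments:
  47–124 → 78 bp
  125–141 → 17 bp
  142–183 then 1–46 → 42 + 46 = 88 bp
Sorted largest to smallest: 88, 78, 17 bp.

88, 78, 17 bp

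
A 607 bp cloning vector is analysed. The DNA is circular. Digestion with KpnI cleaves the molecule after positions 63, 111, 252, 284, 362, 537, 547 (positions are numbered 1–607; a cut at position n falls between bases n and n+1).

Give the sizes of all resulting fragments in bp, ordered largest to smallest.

Circular molecule, 7 cuts → 7 fragments:
  111 − 63 = 48 bp
  252 − 111 = 141 bp
  284 − 252 = 32 bp
  362 − 284 = 78 bp
  537 − 362 = 175 bp
  547 − 537 = 10 bp
  wrap: 607 − 547 + 63 = 123 bp
Sorted largest to smallest: 175, 141, 123, 78, 48, 32, 10 bp.

175, 141, 123, 78, 48, 32, 10 bp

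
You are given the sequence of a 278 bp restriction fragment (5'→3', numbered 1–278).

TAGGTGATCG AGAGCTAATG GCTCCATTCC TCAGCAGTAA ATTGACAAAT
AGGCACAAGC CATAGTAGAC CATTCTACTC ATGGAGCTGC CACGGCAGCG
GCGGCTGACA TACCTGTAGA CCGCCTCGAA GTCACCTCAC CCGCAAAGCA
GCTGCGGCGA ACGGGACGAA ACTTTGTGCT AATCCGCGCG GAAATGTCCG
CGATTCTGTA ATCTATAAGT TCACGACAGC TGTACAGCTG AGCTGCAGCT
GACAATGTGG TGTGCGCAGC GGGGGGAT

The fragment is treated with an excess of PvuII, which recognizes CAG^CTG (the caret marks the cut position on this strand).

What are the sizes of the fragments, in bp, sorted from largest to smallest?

PvuII sites (CAGCTG) start at positions 149, 227, 235, 246.
PvuII cuts after base 3 of each site, so after positions 151, 229, 237, 248.
Linear molecule, 4 cuts → 5 fragments:
  1–151 → 151 bp
  152–229 → 78 bp
  230–237 → 8 bp
  238–248 → 11 bp
  249–278 → 30 bp
Sorted largest to smallest: 151, 78, 30, 11, 8 bp.

151, 78, 30, 11, 8 bp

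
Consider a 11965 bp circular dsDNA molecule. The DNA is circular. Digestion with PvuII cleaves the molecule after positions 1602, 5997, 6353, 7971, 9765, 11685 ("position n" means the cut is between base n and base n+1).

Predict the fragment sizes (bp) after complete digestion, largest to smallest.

Circular molecule, 6 cuts → 6 fragments:
  5997 − 1602 = 4395 bp
  6353 − 5997 = 356 bp
  7971 − 6353 = 1618 bp
  9765 − 7971 = 1794 bp
  11685 − 9765 = 1920 bp
  wrap: 11965 − 11685 + 1602 = 1882 bp
Sorted largest to smallest: 4395, 1920, 1882, 1794, 1618, 356 bp.

4395, 1920, 1882, 1794, 1618, 356 bp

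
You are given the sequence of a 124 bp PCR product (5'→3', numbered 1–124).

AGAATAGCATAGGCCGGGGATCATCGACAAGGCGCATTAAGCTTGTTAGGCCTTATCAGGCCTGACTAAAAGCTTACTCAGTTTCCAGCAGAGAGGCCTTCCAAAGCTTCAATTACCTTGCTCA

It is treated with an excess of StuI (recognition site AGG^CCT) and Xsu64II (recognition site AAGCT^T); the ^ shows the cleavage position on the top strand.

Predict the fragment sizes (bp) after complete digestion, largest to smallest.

StuI sites (AGGCCT) start at positions 48, 58, 94.
StuI cuts after base 3 of each site, so after positions 50, 60, 96.
Xsu64II sites (AAGCTT) start at positions 39, 70, 104.
Xsu64II cuts after base 5 of each site (before the last base), so after positions 43, 74, 108.
Combined cut positions: 43, 50, 60, 74, 96, 108.
Linear molecule, 6 cuts → 7 fragments:
  1–43 → 43 bp
  44–50 → 7 bp
  51–60 → 10 bp
  61–74 → 14 bp
  75–96 → 22 bp
  97–108 → 12 bp
  109–124 → 16 bp
Sorted largest to smallest: 43, 22, 16, 14, 12, 10, 7 bp.

43, 22, 16, 14, 12, 10, 7 bp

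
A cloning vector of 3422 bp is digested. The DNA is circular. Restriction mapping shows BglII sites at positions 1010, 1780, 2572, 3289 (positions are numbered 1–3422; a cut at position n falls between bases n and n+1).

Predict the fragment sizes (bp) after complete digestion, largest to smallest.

1143, 792, 770, 717 bp

Circular molecule, 4 cuts → 4 fragments:
  1780 − 1010 = 770 bp
  2572 − 1780 = 792 bp
  3289 − 2572 = 717 bp
  wrap: 3422 − 3289 + 1010 = 1143 bp
Sorted largest to smallest: 1143, 792, 770, 717 bp.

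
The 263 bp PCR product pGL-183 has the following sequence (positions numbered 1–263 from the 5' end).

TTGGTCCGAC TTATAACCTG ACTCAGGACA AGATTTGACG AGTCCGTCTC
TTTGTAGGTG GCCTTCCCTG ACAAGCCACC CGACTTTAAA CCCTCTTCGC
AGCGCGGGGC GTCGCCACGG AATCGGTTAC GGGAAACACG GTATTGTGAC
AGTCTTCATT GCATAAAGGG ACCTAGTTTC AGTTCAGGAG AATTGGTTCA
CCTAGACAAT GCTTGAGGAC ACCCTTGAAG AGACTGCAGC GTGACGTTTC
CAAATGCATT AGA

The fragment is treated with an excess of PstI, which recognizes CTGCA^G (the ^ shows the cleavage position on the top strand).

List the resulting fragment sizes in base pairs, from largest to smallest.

The PstI site (CTGCAG) starts at position 234.
PstI cuts after base 5 of each site (before the last base), so after position 238.
Linear molecule, 1 cut → 2 fragments:
  1–238 → 238 bp
  239–263 → 25 bp
Sorted largest to smallest: 238, 25 bp.

238, 25 bp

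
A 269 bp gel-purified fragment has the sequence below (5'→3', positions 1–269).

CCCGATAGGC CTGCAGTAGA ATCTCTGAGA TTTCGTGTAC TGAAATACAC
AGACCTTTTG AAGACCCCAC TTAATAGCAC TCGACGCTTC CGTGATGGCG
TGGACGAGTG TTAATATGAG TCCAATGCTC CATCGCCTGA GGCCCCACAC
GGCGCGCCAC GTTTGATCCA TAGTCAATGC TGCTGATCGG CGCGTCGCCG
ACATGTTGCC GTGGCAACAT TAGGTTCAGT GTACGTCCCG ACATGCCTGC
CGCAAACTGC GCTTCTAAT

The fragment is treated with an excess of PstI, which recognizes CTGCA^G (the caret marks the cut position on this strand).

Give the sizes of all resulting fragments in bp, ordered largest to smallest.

The PstI site (CTGCAG) starts at position 11.
PstI cuts after base 5 of each site (before the last base), so after position 15.
Linear molecule, 1 cut → 2 fragments:
  1–15 → 15 bp
  16–269 → 254 bp
Sorted largest to smallest: 254, 15 bp.

254, 15 bp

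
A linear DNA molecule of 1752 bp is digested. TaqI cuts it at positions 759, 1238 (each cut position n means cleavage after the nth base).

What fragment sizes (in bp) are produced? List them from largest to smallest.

Linear molecule, 2 cuts → 3 fragments:
  759 − 0 = 759 bp
  1238 − 759 = 479 bp
  1752 − 1238 = 514 bp
Sorted largest to smallest: 759, 514, 479 bp.

759, 514, 479 bp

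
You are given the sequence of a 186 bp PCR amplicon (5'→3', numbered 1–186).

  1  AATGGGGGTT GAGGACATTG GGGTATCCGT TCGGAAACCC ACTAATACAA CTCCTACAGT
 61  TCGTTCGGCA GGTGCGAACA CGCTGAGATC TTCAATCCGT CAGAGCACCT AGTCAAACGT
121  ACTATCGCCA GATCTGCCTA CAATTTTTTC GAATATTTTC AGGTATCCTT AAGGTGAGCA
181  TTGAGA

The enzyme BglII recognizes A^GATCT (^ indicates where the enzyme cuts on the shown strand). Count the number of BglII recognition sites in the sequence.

2

AGATCT occurs starting at positions 86, 130.
BglII cuts at 2 sites.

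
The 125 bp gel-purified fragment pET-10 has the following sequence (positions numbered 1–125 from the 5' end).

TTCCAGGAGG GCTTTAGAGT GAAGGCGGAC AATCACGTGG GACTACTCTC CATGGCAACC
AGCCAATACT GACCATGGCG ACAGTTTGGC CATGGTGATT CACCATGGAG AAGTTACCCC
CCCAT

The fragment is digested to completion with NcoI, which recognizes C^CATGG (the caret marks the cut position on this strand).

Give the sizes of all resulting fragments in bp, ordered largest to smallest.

NcoI sites (CCATGG) start at positions 50, 73, 90, 103.
NcoI cuts after the first base of each site, so after positions 50, 73, 90, 103.
Linear molecule, 4 cuts → 5 fragments:
  1–50 → 50 bp
  51–73 → 23 bp
  74–90 → 17 bp
  91–103 → 13 bp
  104–125 → 22 bp
Sorted largest to smallest: 50, 23, 22, 17, 13 bp.

50, 23, 22, 17, 13 bp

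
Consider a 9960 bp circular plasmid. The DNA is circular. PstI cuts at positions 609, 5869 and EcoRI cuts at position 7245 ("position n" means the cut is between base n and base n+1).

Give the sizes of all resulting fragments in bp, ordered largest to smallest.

Combined cut positions (sorted): 609, 5869, 7245.
Circular molecule, 3 cuts → 3 fragments:
  5869 − 609 = 5260 bp
  7245 − 5869 = 1376 bp
  wrap: 9960 − 7245 + 609 = 3324 bp
Sorted largest to smallest: 5260, 3324, 1376 bp.

5260, 3324, 1376 bp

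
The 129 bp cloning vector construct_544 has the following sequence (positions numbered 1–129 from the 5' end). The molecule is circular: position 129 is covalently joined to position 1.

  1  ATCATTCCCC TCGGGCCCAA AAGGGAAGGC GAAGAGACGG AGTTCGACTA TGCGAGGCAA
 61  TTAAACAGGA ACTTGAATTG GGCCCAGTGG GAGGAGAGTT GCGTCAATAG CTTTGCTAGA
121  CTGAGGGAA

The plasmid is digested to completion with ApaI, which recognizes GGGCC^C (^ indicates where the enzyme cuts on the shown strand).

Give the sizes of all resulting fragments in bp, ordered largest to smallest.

67, 62 bp

ApaI sites (GGGCCC) start at positions 13, 80.
ApaI cuts after base 5 of each site (before the last base), so after positions 17, 84.
Circular molecule, 2 cuts → 2 fragments:
  18–84 → 67 bp
  85–129 then 1–17 → 45 + 17 = 62 bp
Sorted largest to smallest: 67, 62 bp.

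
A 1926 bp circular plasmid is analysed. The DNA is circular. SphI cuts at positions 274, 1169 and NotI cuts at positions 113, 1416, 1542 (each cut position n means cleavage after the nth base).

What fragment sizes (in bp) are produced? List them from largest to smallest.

Combined cut positions (sorted): 113, 274, 1169, 1416, 1542.
Circular molecule, 5 cuts → 5 fragments:
  274 − 113 = 161 bp
  1169 − 274 = 895 bp
  1416 − 1169 = 247 bp
  1542 − 1416 = 126 bp
  wrap: 1926 − 1542 + 113 = 497 bp
Sorted largest to smallest: 895, 497, 247, 161, 126 bp.

895, 497, 247, 161, 126 bp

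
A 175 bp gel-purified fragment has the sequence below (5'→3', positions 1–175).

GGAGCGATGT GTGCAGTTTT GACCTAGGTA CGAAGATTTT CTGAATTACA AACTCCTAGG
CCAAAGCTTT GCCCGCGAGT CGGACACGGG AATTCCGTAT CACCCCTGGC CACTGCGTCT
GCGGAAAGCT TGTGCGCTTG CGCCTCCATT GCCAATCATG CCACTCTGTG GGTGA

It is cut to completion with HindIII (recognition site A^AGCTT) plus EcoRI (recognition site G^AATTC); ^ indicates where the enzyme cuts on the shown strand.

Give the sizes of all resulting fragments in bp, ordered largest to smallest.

HindIII sites (AAGCTT) start at positions 64, 126.
HindIII cuts after the first base of each site, so after positions 64, 126.
The EcoRI site (GAATTC) starts at position 90.
EcoRI cuts after the first base of each site, so after position 90.
Combined cut positions: 64, 90, 126.
Linear molecule, 3 cuts → 4 fragments:
  1–64 → 64 bp
  65–90 → 26 bp
  91–126 → 36 bp
  127–175 → 49 bp
Sorted largest to smallest: 64, 49, 36, 26 bp.

64, 49, 36, 26 bp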